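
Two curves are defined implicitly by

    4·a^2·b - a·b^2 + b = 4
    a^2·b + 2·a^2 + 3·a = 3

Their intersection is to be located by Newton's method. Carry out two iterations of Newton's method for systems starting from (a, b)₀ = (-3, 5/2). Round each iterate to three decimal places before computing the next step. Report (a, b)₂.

At (-3, 5/2): F = (107.250, 28.500).
Jacobian J = [[8·a·b - b^2, 4·a^2 - 2·a·b + 1], [2·a·b + 4·a + 3, a^2]].
At the point, J = [[-66.250, 52.000], [-24.000, 9.000]] (det J = 651.750).
Solving J·Δ = −F gives Δ = (0.793, -1.052).
Then the next iterate is (a, b)₁ = (-2.207, 1.448).
Round to (-2.207, 1.448) and repeat: F = (30.28738, 7.17369), J = [[-27.66259, 26.87487], [-12.21947, 4.87085]].
Δ = (0.234, -0.886), so (a, b)₂ = (-1.973, 0.562).

(-1.973, 0.562)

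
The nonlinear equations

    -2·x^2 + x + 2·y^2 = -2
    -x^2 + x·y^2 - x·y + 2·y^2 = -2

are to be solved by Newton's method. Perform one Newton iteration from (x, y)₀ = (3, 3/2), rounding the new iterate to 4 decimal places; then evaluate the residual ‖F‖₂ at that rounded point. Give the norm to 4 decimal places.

At (3, 3/2): F = (-8.5000, -0.2500).
Jacobian J = [[-4·x + 1, 4·y], [-2·x + y^2 - y, 2·x·y - x + 4·y]].
At the point, J = [[-11.0000, 6.0000], [-5.2500, 12.0000]] (det J = -100.5000).
Solving J·Δ = −F gives Δ = (-1.0000, -0.4167).
Then the next iterate is (x, y)₁ = (2.0000, 1.0833).
Re-evaluating at (2.0000, 1.0833): F = (-1.652922, 0.527556), so ‖F‖₂ = 1.7351.

1.7351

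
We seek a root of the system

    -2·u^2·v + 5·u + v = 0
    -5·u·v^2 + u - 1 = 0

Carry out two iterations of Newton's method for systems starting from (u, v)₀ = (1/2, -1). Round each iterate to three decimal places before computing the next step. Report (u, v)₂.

(-0.010, 0.157)

At (1/2, -1): F = (2.000, -3.000).
Jacobian J = [[-4·u·v + 5, -2·u^2 + 1], [-5·v^2 + 1, -10·u·v]].
At the point, J = [[7.000, 0.500], [-4.000, 5.000]] (det J = 37.000).
Solving J·Δ = −F gives Δ = (-0.311, 0.351).
Then the next iterate is (u, v)₁ = (0.189, -0.649).
Round to (0.189, -0.649) and repeat: F = (0.34237, -1.20903), J = [[5.49064, 0.92856], [-1.10601, 1.22661]].
Δ = (-0.199, 0.806), so (u, v)₂ = (-0.010, 0.157).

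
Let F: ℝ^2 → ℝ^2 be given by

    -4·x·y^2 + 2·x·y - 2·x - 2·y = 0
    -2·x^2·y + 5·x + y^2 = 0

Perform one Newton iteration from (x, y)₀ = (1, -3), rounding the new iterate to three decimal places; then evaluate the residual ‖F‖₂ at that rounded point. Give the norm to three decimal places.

At (1, -3): F = (-38.000, 20.000).
Jacobian J = [[-4·y^2 + 2·y - 2, -8·x·y + 2·x - 2], [-4·x·y + 5, -2·x^2 + 2·y]].
At the point, J = [[-44.000, 24.000], [17.000, -8.000]] (det J = -56.000).
Solving J·Δ = −F gives Δ = (-3.143, -4.179).
Then the next iterate is (x, y)₁ = (-2.143, -7.179).
Re-evaluating at (-2.143, -7.179): F = (491.19728, 106.76142), so ‖F‖₂ = 502.666.

502.666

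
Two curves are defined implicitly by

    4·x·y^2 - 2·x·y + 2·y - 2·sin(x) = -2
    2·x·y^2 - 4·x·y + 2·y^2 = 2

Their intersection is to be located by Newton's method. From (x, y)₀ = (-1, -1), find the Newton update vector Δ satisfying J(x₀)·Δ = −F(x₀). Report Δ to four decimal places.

(1.0460, -0.0691)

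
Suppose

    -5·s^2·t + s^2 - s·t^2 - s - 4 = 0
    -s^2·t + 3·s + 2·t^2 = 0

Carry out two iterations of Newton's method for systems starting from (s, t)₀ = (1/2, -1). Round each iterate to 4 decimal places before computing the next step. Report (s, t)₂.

(13.6060, -9.8469)

At (1/2, -1): F = (-3.5000, 3.7500).
Jacobian J = [[-10·s·t + 2·s - t^2 - 1, -5·s^2 - 2·s·t], [-2·s·t + 3, -s^2 + 4·t]].
At the point, J = [[4.0000, -0.2500], [4.0000, -4.2500]] (det J = -16.0000).
Solving J·Δ = −F gives Δ = (0.9883, 1.8125).
Then the next iterate is (s, t)₁ = (1.4883, 0.8125).
Round to (1.4883, 0.8125) and repeat: F = (-13.254361, 3.985495), J = [[-10.775994, -13.493672], [0.581513, 1.034963]].
Δ = (12.1177, -10.6594), so (s, t)₂ = (13.6060, -9.8469).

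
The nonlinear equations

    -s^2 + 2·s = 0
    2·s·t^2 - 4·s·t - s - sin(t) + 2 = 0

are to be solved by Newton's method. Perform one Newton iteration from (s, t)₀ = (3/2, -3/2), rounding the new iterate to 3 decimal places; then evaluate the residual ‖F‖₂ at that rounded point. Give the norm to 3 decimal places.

1.470

At (3/2, -3/2): F = (0.750, 17.24749).
Jacobian J = [[-2·s + 2, 0], [2·t^2 - 4·t - 1, 4·s·t - 4·s - cos(t)]].
At the point, J = [[-1.000, 0.000], [9.500, -15.07074]] (det J = 15.07074).
Solving J·Δ = −F gives Δ = (0.750, 1.617).
Then the next iterate is (s, t)₁ = (2.250, 0.117).
Re-evaluating at (2.250, 0.117): F = (-0.56250, -1.35813), so ‖F‖₂ = 1.470.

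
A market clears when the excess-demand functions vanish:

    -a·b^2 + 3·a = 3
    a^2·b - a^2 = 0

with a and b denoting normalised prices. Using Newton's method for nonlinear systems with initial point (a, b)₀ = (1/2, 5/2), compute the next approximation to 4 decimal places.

(0.5745, 0.5532)

At (1/2, 5/2): F = (-4.6250, 0.3750).
Jacobian J = [[-b^2 + 3, -2·a·b], [2·a·b - 2·a, a^2]].
At the point, J = [[-3.2500, -2.5000], [1.5000, 0.2500]] (det J = 2.9375).
Solving J·Δ = −F gives Δ = (0.0745, -1.9468).
Then the next iterate is (a, b)₁ = (0.5745, 0.5532).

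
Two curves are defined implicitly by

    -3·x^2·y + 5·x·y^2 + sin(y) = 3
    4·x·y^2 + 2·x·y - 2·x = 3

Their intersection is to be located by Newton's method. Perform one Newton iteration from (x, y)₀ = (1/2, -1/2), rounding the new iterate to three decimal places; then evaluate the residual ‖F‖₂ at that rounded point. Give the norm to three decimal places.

20.759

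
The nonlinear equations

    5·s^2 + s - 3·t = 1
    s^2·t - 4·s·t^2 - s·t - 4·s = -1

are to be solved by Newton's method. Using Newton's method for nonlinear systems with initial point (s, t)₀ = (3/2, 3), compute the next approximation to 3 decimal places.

(1.099, 1.777)

At (3/2, 3): F = (2.750, -56.750).
Jacobian J = [[10·s + 1, -3], [2·s·t - 4·t^2 - t - 4, s^2 - 8·s·t - s]].
At the point, J = [[16.000, -3.000], [-34.000, -35.250]] (det J = -666.000).
Solving J·Δ = −F gives Δ = (-0.401, -1.223).
Then the next iterate is (s, t)₁ = (1.099, 1.777).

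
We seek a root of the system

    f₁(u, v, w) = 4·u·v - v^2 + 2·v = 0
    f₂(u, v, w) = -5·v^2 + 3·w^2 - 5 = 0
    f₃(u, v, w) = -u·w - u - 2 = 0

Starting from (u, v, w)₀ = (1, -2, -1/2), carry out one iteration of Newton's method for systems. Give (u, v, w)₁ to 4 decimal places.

At (1, -2, -1/2): F = (-16.0000, -24.2500, -2.5000).
Jacobian J = [[4·v, 4·u - 2·v + 2, 0], [0, -10·v, 6·w], [-w - 1, 0, -u]].
At the point, J = [[-8.0000, 10.0000, 0.0000], [0.0000, 20.0000, -3.0000], [-0.5000, 0.0000, -1.0000]] (det J = 175.0000).
Solving J·Δ = −F gives Δ = (-0.8714, 0.9029, -2.0643).
Then the next iterate is (u, v, w)₁ = (0.1286, -1.0971, -2.5643).

(0.1286, -1.0971, -2.5643)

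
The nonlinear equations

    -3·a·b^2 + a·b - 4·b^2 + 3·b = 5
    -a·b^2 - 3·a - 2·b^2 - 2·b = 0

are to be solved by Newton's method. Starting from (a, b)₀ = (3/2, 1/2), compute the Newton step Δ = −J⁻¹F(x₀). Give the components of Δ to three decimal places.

(0.113, -1.226)

At (3/2, 1/2): F = (-4.875, -6.375).
Jacobian J = [[-3·b^2 + b, -6·a·b + a - 8·b + 3], [-b^2 - 3, -2·a·b - 4·b - 2]].
At the point, J = [[-0.250, -4.000], [-3.250, -5.500]] (det J = -11.625).
Solving J·Δ = −F gives Δ = (0.113, -1.226).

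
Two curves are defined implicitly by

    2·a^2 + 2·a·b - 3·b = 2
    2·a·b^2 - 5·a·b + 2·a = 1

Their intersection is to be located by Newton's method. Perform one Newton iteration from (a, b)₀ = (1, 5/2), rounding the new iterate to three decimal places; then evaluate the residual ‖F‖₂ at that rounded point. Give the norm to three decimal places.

0.146

At (1, 5/2): F = (-2.500, 1.000).
Jacobian J = [[4·a + 2·b, 2·a - 3], [2·b^2 - 5·b + 2, 4·a·b - 5·a]].
At the point, J = [[9.000, -1.000], [2.000, 5.000]] (det J = 47.000).
Solving J·Δ = −F gives Δ = (0.245, -0.298).
Then the next iterate is (a, b)₁ = (1.245, 2.202).
Re-evaluating at (1.245, 2.202): F = (-0.02297, -0.14393), so ‖F‖₂ = 0.146.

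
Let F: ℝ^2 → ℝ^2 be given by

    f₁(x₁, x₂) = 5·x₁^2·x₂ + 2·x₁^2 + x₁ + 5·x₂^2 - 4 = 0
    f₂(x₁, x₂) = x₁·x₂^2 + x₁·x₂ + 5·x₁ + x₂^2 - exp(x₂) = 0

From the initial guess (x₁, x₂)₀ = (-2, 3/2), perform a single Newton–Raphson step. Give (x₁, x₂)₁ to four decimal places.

(-8.2937, -6.3891)

At (-2, 3/2): F = (43.2500, -19.731689).
Jacobian J = [[10·x₁·x₂ + 4·x₁ + 1, 5·x₁^2 + 10·x₂], [x₂^2 + x₂ + 5, 2·x₁·x₂ + x₁ + 2·x₂ - exp(x₂)]].
At the point, J = [[-37.0000, 35.0000], [8.7500, -9.481689]] (det J = 44.572496).
Solving J·Δ = −F gives Δ = (-6.2937, -7.8891).
Then the next iterate is (x₁, x₂)₁ = (-8.2937, -6.3891).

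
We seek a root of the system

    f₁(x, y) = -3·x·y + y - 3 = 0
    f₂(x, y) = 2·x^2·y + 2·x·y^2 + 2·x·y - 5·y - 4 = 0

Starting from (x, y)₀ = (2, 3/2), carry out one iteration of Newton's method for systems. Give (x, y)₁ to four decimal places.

At (2, 3/2): F = (-10.5000, 15.5000).
Jacobian J = [[-3·y, -3·x + 1], [4·x·y + 2·y^2 + 2·y, 2·x^2 + 4·x·y + 2·x - 5]].
At the point, J = [[-4.5000, -5.0000], [19.5000, 19.0000]] (det J = 12.0000).
Solving J·Δ = −F gives Δ = (10.1667, -11.2500).
Then the next iterate is (x, y)₁ = (12.1667, -9.7500).

(12.1667, -9.7500)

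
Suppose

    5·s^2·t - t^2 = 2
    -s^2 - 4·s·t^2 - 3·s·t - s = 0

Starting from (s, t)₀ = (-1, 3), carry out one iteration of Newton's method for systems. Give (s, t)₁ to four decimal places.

At (-1, 3): F = (4.0000, 45.0000).
Jacobian J = [[10·s·t, 5·s^2 - 2·t], [-2·s - 4·t^2 - 3·t - 1, -8·s·t - 3·s]].
At the point, J = [[-30.0000, -1.0000], [-44.0000, 27.0000]] (det J = -854.0000).
Solving J·Δ = −F gives Δ = (0.1792, -1.3747).
Then the next iterate is (s, t)₁ = (-0.8208, 1.6253).

(-0.8208, 1.6253)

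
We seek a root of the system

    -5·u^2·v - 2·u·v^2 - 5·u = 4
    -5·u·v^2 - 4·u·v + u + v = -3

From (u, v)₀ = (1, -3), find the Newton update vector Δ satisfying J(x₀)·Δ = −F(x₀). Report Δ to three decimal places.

(0.242, 1.472)

At (1, -3): F = (-12.000, -32.000).
Jacobian J = [[-10·u·v - 2·v^2 - 5, -5·u^2 - 4·u·v], [-5·v^2 - 4·v + 1, -10·u·v - 4·u + 1]].
At the point, J = [[7.000, 7.000], [-32.000, 27.000]] (det J = 413.000).
Solving J·Δ = −F gives Δ = (0.242, 1.472).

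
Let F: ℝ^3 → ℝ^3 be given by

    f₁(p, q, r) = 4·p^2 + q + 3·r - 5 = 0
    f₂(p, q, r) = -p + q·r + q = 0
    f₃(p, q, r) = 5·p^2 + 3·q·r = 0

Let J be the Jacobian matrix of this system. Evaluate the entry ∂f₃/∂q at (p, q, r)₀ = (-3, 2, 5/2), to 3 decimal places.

7.500

∂f₃/∂q = 3·r.
At (-3, 2, 5/2) this is 7.500.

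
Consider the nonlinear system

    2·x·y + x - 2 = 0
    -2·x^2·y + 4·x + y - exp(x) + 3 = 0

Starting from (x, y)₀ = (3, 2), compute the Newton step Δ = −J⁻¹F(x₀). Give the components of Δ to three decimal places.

(-0.087, -2.094)

At (3, 2): F = (13.000, -39.08554).
Jacobian J = [[2·y + 1, 2·x], [-4·x·y - exp(x) + 4, -2·x^2 + 1]].
At the point, J = [[5.000, 6.000], [-40.08554, -17.000]] (det J = 155.51322).
Solving J·Δ = −F gives Δ = (-0.087, -2.094).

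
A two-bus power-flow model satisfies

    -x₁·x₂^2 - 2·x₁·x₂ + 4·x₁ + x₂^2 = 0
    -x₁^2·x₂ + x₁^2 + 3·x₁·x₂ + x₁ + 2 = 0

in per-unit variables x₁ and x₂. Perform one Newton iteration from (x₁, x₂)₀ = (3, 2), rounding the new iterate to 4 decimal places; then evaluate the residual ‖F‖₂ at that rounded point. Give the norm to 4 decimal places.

841.5935

At (3, 2): F = (-8.0000, 14.0000).
Jacobian J = [[-x₂^2 - 2·x₂ + 4, -2·x₁·x₂ - 2·x₁ + 2·x₂], [-2·x₁·x₂ + 2·x₁ + 3·x₂ + 1, -x₁^2 + 3·x₁]].
At the point, J = [[-4.0000, -14.0000], [1.0000, 0.0000]] (det J = 14.0000).
Solving J·Δ = −F gives Δ = (-14.0000, 3.4286).
Then the next iterate is (x₁, x₂)₁ = (-11.0000, 5.4286).
Re-evaluating at (-11.0000, 5.4286): F = (429.065576, -724.0044), so ‖F‖₂ = 841.5935.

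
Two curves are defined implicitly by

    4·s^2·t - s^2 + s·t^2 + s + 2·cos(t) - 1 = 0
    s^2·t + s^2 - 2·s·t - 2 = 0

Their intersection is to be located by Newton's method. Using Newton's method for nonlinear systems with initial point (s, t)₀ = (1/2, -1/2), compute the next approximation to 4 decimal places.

At (1/2, -1/2): F = (0.630165, -1.3750).
Jacobian J = [[8·s·t - 2·s + t^2 + 1, 4·s^2 + 2·s·t - 2·sin(t)], [2·s·t + 2·s - 2·t, s^2 - 2·s]].
At the point, J = [[-1.7500, 1.458851], [1.5000, -0.7500]] (det J = -0.875777).
Solving J·Δ = −F gives Δ = (1.7508, 1.6682).
Then the next iterate is (s, t)₁ = (2.2508, 1.1682).

(2.2508, 1.1682)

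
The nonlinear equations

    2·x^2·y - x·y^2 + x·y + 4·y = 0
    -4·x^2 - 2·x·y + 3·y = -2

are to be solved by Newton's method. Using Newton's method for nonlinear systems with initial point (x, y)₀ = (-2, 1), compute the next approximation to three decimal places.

(-1.278, 0.556)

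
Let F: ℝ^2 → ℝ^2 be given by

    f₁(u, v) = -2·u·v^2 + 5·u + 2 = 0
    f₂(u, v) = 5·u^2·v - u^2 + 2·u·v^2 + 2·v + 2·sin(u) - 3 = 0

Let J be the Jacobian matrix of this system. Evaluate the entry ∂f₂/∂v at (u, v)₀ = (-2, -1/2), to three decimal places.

26.000

∂f₂/∂v = 5·u^2 + 4·u·v + 2.
At (-2, -1/2) this is 26.000.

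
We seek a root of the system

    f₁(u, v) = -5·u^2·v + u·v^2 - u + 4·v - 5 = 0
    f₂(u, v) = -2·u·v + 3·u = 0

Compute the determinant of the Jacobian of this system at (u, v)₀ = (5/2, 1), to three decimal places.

147.250

J = [[-10·u·v + v^2 - 1, -5·u^2 + 2·u·v + 4], [-2·v + 3, -2·u]].
At the point, J = [[-25.000, -22.250], [1.000, -5.000]].
det J = 147.250.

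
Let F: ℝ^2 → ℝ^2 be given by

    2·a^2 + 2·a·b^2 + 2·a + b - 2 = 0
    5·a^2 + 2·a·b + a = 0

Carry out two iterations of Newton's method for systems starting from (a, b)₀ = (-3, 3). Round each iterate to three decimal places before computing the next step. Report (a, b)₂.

(-1.028, 1.384)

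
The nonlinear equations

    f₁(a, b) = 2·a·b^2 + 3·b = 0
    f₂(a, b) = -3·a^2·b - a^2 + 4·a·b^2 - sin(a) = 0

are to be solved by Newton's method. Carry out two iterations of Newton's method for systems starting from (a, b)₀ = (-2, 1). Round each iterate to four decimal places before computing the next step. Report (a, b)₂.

At (-2, 1): F = (-1.0000, -23.090703).
Jacobian J = [[2·b^2, 4·a·b + 3], [-6·a·b - 2·a + 4·b^2 - cos(a), -3·a^2 + 8·a·b]].
At the point, J = [[2.0000, -5.0000], [20.416147, -28.0000]] (det J = 46.080734).
Solving J·Δ = −F gives Δ = (1.8978, 0.5591).
Then the next iterate is (a, b)₁ = (-0.1022, 1.5591).
Round to (-0.1022, 1.5591) and repeat: F = (4.180446, -0.950984), J = [[4.861586, 2.362640], [9.888829, -1.306055]].
Δ = (-0.1081, -1.5469), so (a, b)₂ = (-0.2103, 0.0122).

(-0.2103, 0.0122)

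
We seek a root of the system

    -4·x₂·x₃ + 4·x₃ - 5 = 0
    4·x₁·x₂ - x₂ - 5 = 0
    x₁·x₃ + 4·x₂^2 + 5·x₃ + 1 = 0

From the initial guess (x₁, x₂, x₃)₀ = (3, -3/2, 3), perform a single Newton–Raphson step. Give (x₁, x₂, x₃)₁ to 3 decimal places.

At (3, -3/2, 3): F = (25.000, -21.500, 34.000).
Jacobian J = [[0, -4·x₃, -4·x₂ + 4], [4·x₂, 4·x₁ - 1, 0], [x₃, 8·x₂, x₁ + 5]].
At the point, J = [[0.000, -12.000, 10.000], [-6.000, 11.000, 0.000], [3.000, -12.000, 8.000]] (det J = -186.000).
Solving J·Δ = −F gives Δ = (-5.505, -1.048, -3.758).
Then the next iterate is (x₁, x₂, x₃)₁ = (-2.505, -2.548, -0.758).

(-2.505, -2.548, -0.758)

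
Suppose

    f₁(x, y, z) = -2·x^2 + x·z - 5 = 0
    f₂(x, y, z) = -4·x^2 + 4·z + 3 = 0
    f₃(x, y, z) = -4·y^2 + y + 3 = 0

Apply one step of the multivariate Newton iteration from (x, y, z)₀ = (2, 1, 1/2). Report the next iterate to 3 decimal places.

(15.000, 1.000, 55.250)

At (2, 1, 1/2): F = (-12.000, -11.000, 0.000).
Jacobian J = [[-4·x + z, 0, x], [-8·x, 0, 4], [0, -8·y + 1, 0]].
At the point, J = [[-7.500, 0.000, 2.000], [-16.000, 0.000, 4.000], [0.000, -7.000, 0.000]] (det J = 14.000).
Solving J·Δ = −F gives Δ = (13.000, 0.000, 54.750).
Then the next iterate is (x, y, z)₁ = (15.000, 1.000, 55.250).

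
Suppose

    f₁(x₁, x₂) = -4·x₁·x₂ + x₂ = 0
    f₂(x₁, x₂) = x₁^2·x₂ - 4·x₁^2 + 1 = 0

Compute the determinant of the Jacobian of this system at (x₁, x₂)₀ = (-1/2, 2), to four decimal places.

-8.0000

J = [[-4·x₂, -4·x₁ + 1], [2·x₁·x₂ - 8·x₁, x₁^2]].
At the point, J = [[-8.0000, 3.0000], [2.0000, 0.2500]].
det J = -8.0000.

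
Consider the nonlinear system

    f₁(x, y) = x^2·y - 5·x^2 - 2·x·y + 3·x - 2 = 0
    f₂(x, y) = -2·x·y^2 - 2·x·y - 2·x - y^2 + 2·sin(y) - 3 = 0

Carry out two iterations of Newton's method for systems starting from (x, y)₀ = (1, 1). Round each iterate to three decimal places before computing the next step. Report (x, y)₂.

(-0.839, -0.143)

At (1, 1): F = (-5.000, -8.31706).
Jacobian J = [[2·x·y - 10·x - 2·y + 3, x^2 - 2·x], [-2·y^2 - 2·y - 2, -4·x·y - 2·x - 2·y + 2·cos(y)]].
At the point, J = [[-7.000, -1.000], [-6.000, -6.91940]] (det J = 42.43577).
Solving J·Δ = −F gives Δ = (-0.619, -0.665).
Then the next iterate is (x, y)₁ = (0.381, 0.335).
Round to (0.381, 0.335) and repeat: F = (-1.78945, -3.55747), J = [[-1.22473, -0.61684], [-2.89445, -0.05372]].
Δ = (-1.220, -0.478), so (x, y)₂ = (-0.839, -0.143).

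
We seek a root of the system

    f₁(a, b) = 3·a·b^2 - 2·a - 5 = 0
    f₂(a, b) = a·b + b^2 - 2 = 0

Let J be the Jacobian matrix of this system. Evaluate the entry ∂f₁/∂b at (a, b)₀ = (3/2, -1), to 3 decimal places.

∂f₁/∂b = 6·a·b.
At (3/2, -1) this is -9.000.

-9.000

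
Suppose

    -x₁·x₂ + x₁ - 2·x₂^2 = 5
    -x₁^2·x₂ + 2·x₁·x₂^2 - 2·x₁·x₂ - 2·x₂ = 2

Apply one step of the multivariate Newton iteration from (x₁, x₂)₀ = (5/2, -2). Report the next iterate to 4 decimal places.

(2.2197, -0.8471)

At (5/2, -2): F = (-5.5000, 44.5000).
Jacobian J = [[-x₂ + 1, -x₁ - 4·x₂], [-2·x₁·x₂ + 2·x₂^2 - 2·x₂, -x₁^2 + 4·x₁·x₂ - 2·x₁ - 2]].
At the point, J = [[3.0000, 5.5000], [22.0000, -33.2500]] (det J = -220.7500).
Solving J·Δ = −F gives Δ = (-0.2803, 1.1529).
Then the next iterate is (x₁, x₂)₁ = (2.2197, -0.8471).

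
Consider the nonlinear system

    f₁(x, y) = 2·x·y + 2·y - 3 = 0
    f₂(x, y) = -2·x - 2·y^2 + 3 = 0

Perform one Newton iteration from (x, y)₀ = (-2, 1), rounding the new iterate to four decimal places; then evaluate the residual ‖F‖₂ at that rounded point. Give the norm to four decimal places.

At (-2, 1): F = (-5.0000, 5.0000).
Jacobian J = [[2·y, 2·x + 2], [-2, -4·y]].
At the point, J = [[2.0000, -2.0000], [-2.0000, -4.0000]] (det J = -12.0000).
Solving J·Δ = −F gives Δ = (2.5000, 0.0000).
Then the next iterate is (x, y)₁ = (0.5000, 1.0000).
Re-evaluating at (0.5000, 1.0000): F = (0.0000, 0.0000), so ‖F‖₂ = 0.0000.

0.0000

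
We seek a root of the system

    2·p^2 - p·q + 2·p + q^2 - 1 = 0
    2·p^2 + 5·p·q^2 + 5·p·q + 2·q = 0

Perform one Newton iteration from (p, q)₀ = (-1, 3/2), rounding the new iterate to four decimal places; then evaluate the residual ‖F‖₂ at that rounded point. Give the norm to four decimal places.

14.1500

At (-1, 3/2): F = (2.7500, -13.7500).
Jacobian J = [[4·p - q + 2, -p + 2·q], [4·p + 5·q^2 + 5·q, 10·p·q + 5·p + 2]].
At the point, J = [[-3.5000, 4.0000], [14.7500, -18.0000]] (det J = 4.0000).
Solving J·Δ = −F gives Δ = (-1.3750, -1.8906).
Then the next iterate is (p, q)₁ = (-2.3750, -0.3906).
Re-evaluating at (-2.3750, -0.3906): F = (4.756143, 13.326676), so ‖F‖₂ = 14.1500.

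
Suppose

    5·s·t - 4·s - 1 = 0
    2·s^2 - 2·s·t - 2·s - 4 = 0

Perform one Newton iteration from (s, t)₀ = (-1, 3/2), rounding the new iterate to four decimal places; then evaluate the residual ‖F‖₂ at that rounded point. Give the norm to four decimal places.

At (-1, 3/2): F = (-4.5000, 3.0000).
Jacobian J = [[5·t - 4, 5·s], [4·s - 2·t - 2, -2·s]].
At the point, J = [[3.5000, -5.0000], [-9.0000, 2.0000]] (det J = -38.0000).
Solving J·Δ = −F gives Δ = (0.1579, -0.7895).
Then the next iterate is (s, t)₁ = (-0.8421, 0.7105).
Re-evaluating at (-0.8421, 0.7105): F = (-0.623160, 0.299089), so ‖F‖₂ = 0.6912.

0.6912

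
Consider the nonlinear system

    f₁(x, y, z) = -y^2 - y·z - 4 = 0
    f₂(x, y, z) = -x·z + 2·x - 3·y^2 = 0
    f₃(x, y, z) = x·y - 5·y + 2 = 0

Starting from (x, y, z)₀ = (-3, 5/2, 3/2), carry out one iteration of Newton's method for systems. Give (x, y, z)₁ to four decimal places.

(-0.8491, 0.9222, 0.0024)

At (-3, 5/2, 3/2): F = (-14.0000, -20.2500, -18.0000).
Jacobian J = [[0, -2·y - z, -y], [-z + 2, -6·y, -x], [y, x - 5, 0]].
At the point, J = [[0.0000, -6.5000, -2.5000], [0.5000, -15.0000, 3.0000], [2.5000, -8.0000, 0.0000]] (det J = -132.5000).
Solving J·Δ = −F gives Δ = (2.1509, -1.5778, -1.4976).
Then the next iterate is (x, y, z)₁ = (-0.8491, 0.9222, 0.0024).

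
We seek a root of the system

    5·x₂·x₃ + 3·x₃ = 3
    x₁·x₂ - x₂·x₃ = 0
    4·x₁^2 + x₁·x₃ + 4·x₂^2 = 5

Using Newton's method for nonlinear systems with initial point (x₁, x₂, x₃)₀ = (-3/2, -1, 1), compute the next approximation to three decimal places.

(-1.500, -0.128, 0.681)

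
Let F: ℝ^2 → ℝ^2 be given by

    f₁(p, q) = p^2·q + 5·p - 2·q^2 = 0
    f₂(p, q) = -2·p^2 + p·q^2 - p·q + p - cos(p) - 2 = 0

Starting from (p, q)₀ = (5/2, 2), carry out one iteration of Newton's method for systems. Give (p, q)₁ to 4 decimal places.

(1.3484, 1.8436)

At (5/2, 2): F = (17.0000, -6.198856).
Jacobian J = [[2·p·q + 5, p^2 - 4·q], [-4·p + q^2 - q + sin(p) + 1, 2·p·q - p]].
At the point, J = [[15.0000, -1.7500], [-6.401528, 7.5000]] (det J = 101.297326).
Solving J·Δ = −F gives Δ = (-1.1516, -0.1564).
Then the next iterate is (p, q)₁ = (1.3484, 1.8436).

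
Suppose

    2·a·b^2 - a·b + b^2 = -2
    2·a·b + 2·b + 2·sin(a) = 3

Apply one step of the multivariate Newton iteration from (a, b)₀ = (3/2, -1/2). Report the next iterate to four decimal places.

(3.3969, 0.5267)

At (3/2, -1/2): F = (3.7500, -3.505010).
Jacobian J = [[2·b^2 - b, 4·a·b - a + 2·b], [2·b + 2·cos(a), 2·a + 2]].
At the point, J = [[1.0000, -5.5000], [-0.858526, 5.0000]] (det J = 0.278109).
Solving J·Δ = −F gives Δ = (1.8969, 1.0267).
Then the next iterate is (a, b)₁ = (3.3969, 0.5267).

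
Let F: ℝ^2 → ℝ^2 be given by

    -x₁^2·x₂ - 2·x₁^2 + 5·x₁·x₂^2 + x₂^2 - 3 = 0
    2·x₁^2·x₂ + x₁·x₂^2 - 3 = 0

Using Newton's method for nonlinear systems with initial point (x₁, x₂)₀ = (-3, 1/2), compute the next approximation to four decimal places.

At (-3, 1/2): F = (-29.0000, 5.2500).
Jacobian J = [[-2·x₁·x₂ - 4·x₁ + 5·x₂^2, -x₁^2 + 10·x₁·x₂ + 2·x₂], [4·x₁·x₂ + x₂^2, 2·x₁^2 + 2·x₁·x₂]].
At the point, J = [[16.2500, -23.0000], [-5.7500, 15.0000]] (det J = 111.5000).
Solving J·Δ = −F gives Δ = (2.8184, 0.7304).
Then the next iterate is (x₁, x₂)₁ = (-0.1816, 1.2304).

(-0.1816, 1.2304)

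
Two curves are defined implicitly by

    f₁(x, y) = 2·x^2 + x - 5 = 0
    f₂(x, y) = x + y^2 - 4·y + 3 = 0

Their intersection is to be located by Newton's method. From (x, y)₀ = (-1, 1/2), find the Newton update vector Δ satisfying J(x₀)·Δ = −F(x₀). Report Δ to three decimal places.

(-1.333, -0.361)

At (-1, 1/2): F = (-4.000, 0.250).
Jacobian J = [[4·x + 1, 0], [1, 2·y - 4]].
At the point, J = [[-3.000, 0.000], [1.000, -3.000]] (det J = 9.000).
Solving J·Δ = −F gives Δ = (-1.333, -0.361).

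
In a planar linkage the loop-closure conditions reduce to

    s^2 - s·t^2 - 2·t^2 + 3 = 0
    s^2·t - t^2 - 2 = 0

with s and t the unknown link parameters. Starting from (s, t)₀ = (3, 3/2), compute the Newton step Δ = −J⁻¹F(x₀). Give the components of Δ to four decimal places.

At (3, 3/2): F = (0.7500, 9.2500).
Jacobian J = [[2·s - t^2, -2·s·t - 4·t], [2·s·t, s^2 - 2·t]].
At the point, J = [[3.7500, -15.0000], [9.0000, 6.0000]] (det J = 157.5000).
Solving J·Δ = −F gives Δ = (-0.9095, -0.1774).

(-0.9095, -0.1774)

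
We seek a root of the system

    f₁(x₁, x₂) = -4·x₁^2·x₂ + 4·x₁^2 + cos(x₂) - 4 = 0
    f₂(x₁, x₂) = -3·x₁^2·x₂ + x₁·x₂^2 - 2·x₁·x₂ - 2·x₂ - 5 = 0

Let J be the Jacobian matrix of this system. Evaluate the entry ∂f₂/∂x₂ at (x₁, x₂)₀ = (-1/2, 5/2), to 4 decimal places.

-4.2500

∂f₂/∂x₂ = -3·x₁^2 + 2·x₁·x₂ - 2·x₁ - 2.
At (-1/2, 5/2) this is -4.2500.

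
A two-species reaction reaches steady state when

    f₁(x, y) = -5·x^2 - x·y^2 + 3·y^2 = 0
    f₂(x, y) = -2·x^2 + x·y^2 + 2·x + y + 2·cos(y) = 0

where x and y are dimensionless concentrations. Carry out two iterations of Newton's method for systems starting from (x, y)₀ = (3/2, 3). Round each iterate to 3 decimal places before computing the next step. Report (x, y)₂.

(0.527, 0.516)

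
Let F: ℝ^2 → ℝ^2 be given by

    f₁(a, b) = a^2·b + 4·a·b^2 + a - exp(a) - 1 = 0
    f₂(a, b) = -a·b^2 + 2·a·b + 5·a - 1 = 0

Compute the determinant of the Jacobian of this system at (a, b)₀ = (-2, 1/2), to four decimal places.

23.2707

J = [[2·a·b + 4·b^2 - exp(a) + 1, a^2 + 8·a·b], [-b^2 + 2·b + 5, -2·a·b + 2·a]].
At the point, J = [[-0.135335, -4.0000], [5.7500, -2.0000]].
det J = 23.2707.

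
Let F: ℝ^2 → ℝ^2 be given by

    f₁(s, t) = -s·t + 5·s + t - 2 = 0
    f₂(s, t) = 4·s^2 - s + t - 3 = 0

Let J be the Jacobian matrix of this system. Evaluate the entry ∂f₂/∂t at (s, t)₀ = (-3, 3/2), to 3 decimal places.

∂f₂/∂t = 1.
At (-3, 3/2) this is 1.000.

1.000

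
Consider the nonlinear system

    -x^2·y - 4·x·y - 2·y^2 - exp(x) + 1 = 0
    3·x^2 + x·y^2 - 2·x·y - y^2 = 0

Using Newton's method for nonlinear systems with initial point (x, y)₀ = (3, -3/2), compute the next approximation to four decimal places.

(1.7493, -0.5483)

At (3, -3/2): F = (7.914463, 40.5000).
Jacobian J = [[-2·x·y - 4·y - exp(x), -x^2 - 4·x - 4·y], [6·x + y^2 - 2·y, 2·x·y - 2·x - 2·y]].
At the point, J = [[-5.085537, -15.0000], [23.2500, -12.0000]] (det J = 409.776443).
Solving J·Δ = −F gives Δ = (-1.2507, 0.9517).
Then the next iterate is (x, y)₁ = (1.7493, -0.5483).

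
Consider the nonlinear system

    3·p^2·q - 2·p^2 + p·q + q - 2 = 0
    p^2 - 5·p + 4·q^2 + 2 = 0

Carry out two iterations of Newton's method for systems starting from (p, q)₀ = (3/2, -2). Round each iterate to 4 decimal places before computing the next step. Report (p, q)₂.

At (3/2, -2): F = (-25.0000, 12.7500).
Jacobian J = [[6·p·q - 4·p + q, 3·p^2 + p + 1], [2·p - 5, 8·q]].
At the point, J = [[-26.0000, 9.2500], [-2.0000, -16.0000]] (det J = 434.5000).
Solving J·Δ = −F gives Δ = (-0.6492, 0.8780).
Then the next iterate is (p, q)₁ = (0.8508, -1.1220).
Round to (0.8508, -1.1220) and repeat: F = (-7.960834, 3.505397), J = [[-10.252786, 4.022382], [-3.2984, -8.9760]].
Δ = (-0.5447, 0.5907), so (p, q)₂ = (0.3061, -0.5313).

(0.3061, -0.5313)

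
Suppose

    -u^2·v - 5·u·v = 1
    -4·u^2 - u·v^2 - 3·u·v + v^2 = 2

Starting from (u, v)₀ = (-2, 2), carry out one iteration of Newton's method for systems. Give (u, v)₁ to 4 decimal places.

(0.2500, 0.9167)

At (-2, 2): F = (11.0000, 6.0000).
Jacobian J = [[-2·u·v - 5·v, -u^2 - 5·u], [-8·u - v^2 - 3·v, -2·u·v - 3·u + 2·v]].
At the point, J = [[-2.0000, 6.0000], [6.0000, 18.0000]] (det J = -72.0000).
Solving J·Δ = −F gives Δ = (2.2500, -1.0833).
Then the next iterate is (u, v)₁ = (0.2500, 0.9167).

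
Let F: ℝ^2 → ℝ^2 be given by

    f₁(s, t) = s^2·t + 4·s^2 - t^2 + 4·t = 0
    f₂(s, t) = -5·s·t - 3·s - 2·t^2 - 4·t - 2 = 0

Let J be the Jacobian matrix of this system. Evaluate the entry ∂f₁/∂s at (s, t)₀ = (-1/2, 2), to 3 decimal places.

∂f₁/∂s = 2·s·t + 8·s.
At (-1/2, 2) this is -6.000.

-6.000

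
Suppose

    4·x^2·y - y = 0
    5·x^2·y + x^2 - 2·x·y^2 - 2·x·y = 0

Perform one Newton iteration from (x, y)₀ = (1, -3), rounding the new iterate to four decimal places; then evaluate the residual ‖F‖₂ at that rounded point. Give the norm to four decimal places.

At (1, -3): F = (-9.0000, -26.0000).
Jacobian J = [[8·x·y, 4·x^2 - 1], [10·x·y + 2·x - 2·y^2 - 2·y, 5·x^2 - 4·x·y - 2·x]].
At the point, J = [[-24.0000, 3.0000], [-40.0000, 15.0000]] (det J = -240.0000).
Solving J·Δ = −F gives Δ = (-0.2375, 1.1000).
Then the next iterate is (x, y)₁ = (0.7625, -1.9000).
Re-evaluating at (0.7625, -1.9000): F = (-2.518687, -7.549703), so ‖F‖₂ = 7.9588.

7.9588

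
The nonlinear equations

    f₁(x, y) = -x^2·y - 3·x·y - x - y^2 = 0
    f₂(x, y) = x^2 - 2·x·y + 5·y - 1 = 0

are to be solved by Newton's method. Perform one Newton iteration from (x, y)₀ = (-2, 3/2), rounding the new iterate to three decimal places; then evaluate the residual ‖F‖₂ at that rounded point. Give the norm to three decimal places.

At (-2, 3/2): F = (2.750, 16.500).
Jacobian J = [[-2·x·y - 3·y - 1, -x^2 - 3·x - 2·y], [2·x - 2·y, -2·x + 5]].
At the point, J = [[0.500, -1.000], [-7.000, 9.000]] (det J = -2.500).
Solving J·Δ = −F gives Δ = (16.500, 11.000).
Then the next iterate is (x, y)₁ = (14.500, 12.500).
Re-evaluating at (14.500, 12.500): F = (-3342.625, -90.750), so ‖F‖₂ = 3343.857.

3343.857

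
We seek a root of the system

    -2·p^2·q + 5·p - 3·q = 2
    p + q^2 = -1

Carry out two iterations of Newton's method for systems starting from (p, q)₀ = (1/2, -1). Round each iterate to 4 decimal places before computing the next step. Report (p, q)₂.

(-0.3952, -0.9156)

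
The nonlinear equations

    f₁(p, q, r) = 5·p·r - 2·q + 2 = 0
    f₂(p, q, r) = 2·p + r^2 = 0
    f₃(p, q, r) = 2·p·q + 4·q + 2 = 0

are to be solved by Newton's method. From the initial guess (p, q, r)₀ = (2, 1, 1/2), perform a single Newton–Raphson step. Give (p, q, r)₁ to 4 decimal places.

(-0.0588, 0.2647, 0.3676)

At (2, 1, 1/2): F = (5.0000, 4.2500, 10.0000).
Jacobian J = [[5·r, -2, 5·p], [2, 0, 2·r], [2·q, 2·p + 4, 0]].
At the point, J = [[2.5000, -2.0000, 10.0000], [2.0000, 0.0000, 1.0000], [2.0000, 8.0000, 0.0000]] (det J = 136.0000).
Solving J·Δ = −F gives Δ = (-2.0588, -0.7353, -0.1324).
Then the next iterate is (p, q, r)₁ = (-0.0588, 0.2647, 0.3676).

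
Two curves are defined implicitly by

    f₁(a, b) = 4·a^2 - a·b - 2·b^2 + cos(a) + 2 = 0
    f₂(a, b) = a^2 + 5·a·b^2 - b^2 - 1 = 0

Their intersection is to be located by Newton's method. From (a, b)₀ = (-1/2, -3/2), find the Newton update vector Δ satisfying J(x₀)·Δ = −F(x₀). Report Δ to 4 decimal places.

At (-1/2, -3/2): F = (-1.372417, -8.6250).
Jacobian J = [[8·a - b - sin(a), -a - 4·b], [2·a + 5·b^2, 10·a·b - 2·b]].
At the point, J = [[-2.020574, 6.5000], [10.2500, 10.5000]] (det J = -87.841032).
Solving J·Δ = −F gives Δ = (0.4742, 0.3585).

(0.4742, 0.3585)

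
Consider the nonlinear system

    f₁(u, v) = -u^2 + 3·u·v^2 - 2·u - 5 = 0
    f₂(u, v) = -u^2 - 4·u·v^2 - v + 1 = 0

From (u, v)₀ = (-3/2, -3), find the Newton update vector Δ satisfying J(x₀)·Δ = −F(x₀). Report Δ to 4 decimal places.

(1.0379, 0.5810)

At (-3/2, -3): F = (-44.7500, 55.7500).
Jacobian J = [[-2·u + 3·v^2 - 2, 6·u·v], [-2·u - 4·v^2, -8·u·v - 1]].
At the point, J = [[28.0000, 27.0000], [-33.0000, -37.0000]] (det J = -145.0000).
Solving J·Δ = −F gives Δ = (1.0379, 0.5810).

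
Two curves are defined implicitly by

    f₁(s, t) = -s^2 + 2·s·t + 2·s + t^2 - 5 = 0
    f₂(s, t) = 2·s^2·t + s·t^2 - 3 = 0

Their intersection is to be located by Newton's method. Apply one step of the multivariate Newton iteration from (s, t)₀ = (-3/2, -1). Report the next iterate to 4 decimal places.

(0.0978, -1.2913)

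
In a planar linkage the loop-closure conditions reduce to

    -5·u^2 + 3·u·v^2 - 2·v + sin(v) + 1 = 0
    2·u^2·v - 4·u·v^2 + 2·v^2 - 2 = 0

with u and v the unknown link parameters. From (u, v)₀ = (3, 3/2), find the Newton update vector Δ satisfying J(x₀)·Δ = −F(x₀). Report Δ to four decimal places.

(-4.6165, -3.2541)

At (3, 3/2): F = (-25.752505, 2.5000).
Jacobian J = [[-10·u + 3·v^2, 6·u·v + cos(v) - 2], [4·u·v - 4·v^2, 2·u^2 - 8·u·v + 4·v]].
At the point, J = [[-23.2500, 25.070737], [9.0000, -12.0000]] (det J = 53.363365).
Solving J·Δ = −F gives Δ = (-4.6165, -3.2541).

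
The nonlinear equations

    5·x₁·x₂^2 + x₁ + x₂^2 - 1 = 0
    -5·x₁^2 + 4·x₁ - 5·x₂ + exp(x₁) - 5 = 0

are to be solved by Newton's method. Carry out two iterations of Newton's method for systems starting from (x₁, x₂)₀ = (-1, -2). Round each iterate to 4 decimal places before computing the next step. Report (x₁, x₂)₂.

At (-1, -2): F = (-18.0000, -3.632121).
Jacobian J = [[5·x₂^2 + 1, 10·x₁·x₂ + 2·x₂], [-10·x₁ + exp(x₁) + 4, -5]].
At the point, J = [[21.0000, 16.0000], [14.367879, -5.0000]] (det J = -334.886071).
Solving J·Δ = −F gives Δ = (0.4423, 0.5445).
Then the next iterate is (x₁, x₂)₁ = (-0.5577, -1.4555).
Round to (-0.5577, -1.4555) and repeat: F = (-5.346602, -0.935922), J = [[11.592401, 5.206323], [10.149524, -5.0000]].
Δ = (0.2852, 0.3918), so (x₁, x₂)₂ = (-0.2725, -1.0637).

(-0.2725, -1.0637)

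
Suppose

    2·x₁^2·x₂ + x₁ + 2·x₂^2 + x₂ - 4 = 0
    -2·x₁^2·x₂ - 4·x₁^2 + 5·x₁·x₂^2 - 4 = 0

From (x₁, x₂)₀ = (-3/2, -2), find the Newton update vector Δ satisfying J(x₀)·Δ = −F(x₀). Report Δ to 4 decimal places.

(0.7910, 0.7130)

At (-3/2, -2): F = (-8.5000, -34.0000).
Jacobian J = [[4·x₁·x₂ + 1, 2·x₁^2 + 4·x₂ + 1], [-4·x₁·x₂ - 8·x₁ + 5·x₂^2, -2·x₁^2 + 10·x₁·x₂]].
At the point, J = [[13.0000, -2.5000], [20.0000, 25.5000]] (det J = 381.5000).
Solving J·Δ = −F gives Δ = (0.7910, 0.7130).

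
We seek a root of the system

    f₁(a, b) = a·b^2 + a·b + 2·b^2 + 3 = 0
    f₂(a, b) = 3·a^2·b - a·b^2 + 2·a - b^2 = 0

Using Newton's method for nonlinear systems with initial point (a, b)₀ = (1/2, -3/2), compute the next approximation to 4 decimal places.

At (1/2, -3/2): F = (7.8750, -3.5000).
Jacobian J = [[b^2 + b, 2·a·b + a + 4·b], [6·a·b - b^2 + 2, 3·a^2 - 2·a·b - 2·b]].
At the point, J = [[0.7500, -7.0000], [-4.7500, 5.2500]] (det J = -29.3125).
Solving J·Δ = −F gives Δ = (0.5746, 1.1866).
Then the next iterate is (a, b)₁ = (1.0746, -0.3134).

(1.0746, -0.3134)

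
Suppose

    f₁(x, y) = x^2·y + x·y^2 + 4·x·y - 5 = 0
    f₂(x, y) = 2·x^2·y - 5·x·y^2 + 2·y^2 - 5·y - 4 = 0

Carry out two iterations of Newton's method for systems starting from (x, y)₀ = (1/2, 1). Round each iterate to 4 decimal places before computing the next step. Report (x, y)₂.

(-0.2833, -2.5595)

At (1/2, 1): F = (-2.2500, -9.0000).
Jacobian J = [[2·x·y + y^2 + 4·y, x^2 + 2·x·y + 4·x], [4·x·y - 5·y^2, 2·x^2 - 10·x·y + 4·y - 5]].
At the point, J = [[6.0000, 3.2500], [-3.0000, -5.5000]] (det J = -23.2500).
Solving J·Δ = −F gives Δ = (1.7903, -2.6129).
Then the next iterate is (x, y)₁ = (2.2903, -1.6129).
Round to (2.2903, -1.6129) and repeat: F = (-22.278432, -37.443921), J = [[-11.238203, 7.018624], [-27.783332, 35.979597]].
Δ = (-2.5736, -0.9466), so (x, y)₂ = (-0.2833, -2.5595).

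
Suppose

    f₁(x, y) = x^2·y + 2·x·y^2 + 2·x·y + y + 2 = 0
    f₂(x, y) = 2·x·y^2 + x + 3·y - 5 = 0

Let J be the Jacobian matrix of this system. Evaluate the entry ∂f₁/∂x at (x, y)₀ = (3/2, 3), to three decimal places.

33.000

∂f₁/∂x = 2·x·y + 2·y^2 + 2·y.
At (3/2, 3) this is 33.000.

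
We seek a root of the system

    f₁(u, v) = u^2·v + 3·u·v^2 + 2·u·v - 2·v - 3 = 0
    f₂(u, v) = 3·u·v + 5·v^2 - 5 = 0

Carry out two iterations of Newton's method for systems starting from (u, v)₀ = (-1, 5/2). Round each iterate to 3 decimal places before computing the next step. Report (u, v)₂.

At (-1, 5/2): F = (-29.250, 18.750).
Jacobian J = [[2·u·v + 3·v^2 + 2·v, u^2 + 6·u·v + 2·u - 2], [3·v, 3·u + 10·v]].
At the point, J = [[18.750, -18.000], [7.500, 22.000]] (det J = 547.500).
Solving J·Δ = −F gives Δ = (0.559, -1.043).
Then the next iterate is (u, v)₁ = (-0.441, 1.457).
Round to (-0.441, 1.457) and repeat: F = (-9.72424, 3.68663), J = [[7.99747, -6.54274], [4.371, 13.247]].
Δ = (0.778, -0.535), so (u, v)₂ = (0.337, 0.922).

(0.337, 0.922)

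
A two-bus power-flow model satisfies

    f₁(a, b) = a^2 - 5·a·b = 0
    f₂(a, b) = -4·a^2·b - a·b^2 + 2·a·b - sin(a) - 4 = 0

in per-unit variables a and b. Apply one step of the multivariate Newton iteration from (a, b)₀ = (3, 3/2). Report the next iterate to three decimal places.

(2.315, 0.668)

At (3, 3/2): F = (-13.500, -55.89112).
Jacobian J = [[2·a - 5·b, -5·a], [-8·a·b - b^2 + 2·b - cos(a), -4·a^2 - 2·a·b + 2·a]].
At the point, J = [[-1.500, -15.000], [-34.26001, -39.000]] (det J = -455.40011).
Solving J·Δ = −F gives Δ = (-0.685, -0.832).
Then the next iterate is (a, b)₁ = (2.315, 0.668).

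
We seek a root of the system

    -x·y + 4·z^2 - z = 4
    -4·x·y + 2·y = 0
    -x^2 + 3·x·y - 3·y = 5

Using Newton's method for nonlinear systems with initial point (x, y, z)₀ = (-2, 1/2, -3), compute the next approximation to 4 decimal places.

(0.4324, 0.4865, -1.6097)

At (-2, 1/2, -3): F = (36.0000, 5.0000, -13.5000).
Jacobian J = [[-y, -x, 8·z - 1], [-4·y, -4·x + 2, 0], [-2·x + 3·y, 3·x - 3, 0]].
At the point, J = [[-0.5000, 2.0000, -25.0000], [-2.0000, 10.0000, 0.0000], [5.5000, -9.0000, 0.0000]] (det J = 925.0000).
Solving J·Δ = −F gives Δ = (2.4324, -0.0135, 1.3903).
Then the next iterate is (x, y, z)₁ = (0.4324, 0.4865, -1.6097).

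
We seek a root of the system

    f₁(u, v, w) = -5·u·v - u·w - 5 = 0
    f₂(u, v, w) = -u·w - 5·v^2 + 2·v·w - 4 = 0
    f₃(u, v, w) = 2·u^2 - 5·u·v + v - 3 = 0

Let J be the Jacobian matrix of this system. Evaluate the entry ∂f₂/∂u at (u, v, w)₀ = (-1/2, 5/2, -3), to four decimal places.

3.0000

∂f₂/∂u = -w.
At (-1/2, 5/2, -3) this is 3.0000.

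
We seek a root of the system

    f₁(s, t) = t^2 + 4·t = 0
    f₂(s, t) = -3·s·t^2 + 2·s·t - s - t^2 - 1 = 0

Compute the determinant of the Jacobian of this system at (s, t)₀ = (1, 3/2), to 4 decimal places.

33.2500

J = [[0, 2·t + 4], [-3·t^2 + 2·t - 1, -6·s·t + 2·s - 2·t]].
At the point, J = [[0.0000, 7.0000], [-4.7500, -10.0000]].
det J = 33.2500.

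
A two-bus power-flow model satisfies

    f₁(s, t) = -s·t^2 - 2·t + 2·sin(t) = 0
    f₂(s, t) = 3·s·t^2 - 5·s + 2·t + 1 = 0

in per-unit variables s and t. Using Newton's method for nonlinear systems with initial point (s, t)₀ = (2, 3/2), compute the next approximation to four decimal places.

At (2, 3/2): F = (-5.505010, 7.5000).
Jacobian J = [[-t^2, -2·s·t + 2·cos(t) - 2], [3·t^2 - 5, 6·s·t + 2]].
At the point, J = [[-2.2500, -7.858526], [1.7500, 20.0000]] (det J = -31.247580).
Solving J·Δ = −F gives Δ = (-1.6373, -0.2317).
Then the next iterate is (s, t)₁ = (0.3627, 1.2683).

(0.3627, 1.2683)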